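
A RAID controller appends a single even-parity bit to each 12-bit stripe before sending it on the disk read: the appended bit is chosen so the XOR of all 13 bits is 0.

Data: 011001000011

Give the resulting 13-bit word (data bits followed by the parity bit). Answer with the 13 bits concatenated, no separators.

0110010000111

XOR of the 12 data bits: 0⊕1⊕1⊕0⊕0⊕1⊕0⊕0⊕0⊕0⊕1⊕1 = 1
Parity bit = 1 (so all 13 bits XOR to 0).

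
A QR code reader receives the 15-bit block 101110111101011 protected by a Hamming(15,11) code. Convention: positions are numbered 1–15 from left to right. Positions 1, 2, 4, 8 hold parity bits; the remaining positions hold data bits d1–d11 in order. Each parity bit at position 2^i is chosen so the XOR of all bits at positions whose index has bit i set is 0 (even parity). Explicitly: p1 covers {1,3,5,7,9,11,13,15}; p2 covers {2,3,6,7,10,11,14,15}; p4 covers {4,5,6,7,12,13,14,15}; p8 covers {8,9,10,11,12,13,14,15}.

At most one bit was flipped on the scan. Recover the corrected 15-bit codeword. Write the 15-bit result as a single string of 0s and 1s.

s1 (pos 1,3,5,7,9,11,13,15): 1⊕1⊕1⊕1⊕1⊕0⊕0⊕1 = 0
s2 (pos 2,3,6,7,10,11,14,15): 0⊕1⊕0⊕1⊕1⊕0⊕1⊕1 = 1
s4 (pos 4,5,6,7,12,13,14,15): 1⊕1⊕0⊕1⊕1⊕0⊕1⊕1 = 0
s8 (pos 8,9,10,11,12,13,14,15): 1⊕1⊕1⊕0⊕1⊕0⊕1⊕1 = 0
Syndrome s8…s1 = 0010 → error at position 2.
Flip position 2: 101110111101011 → 111110111101011

111110111101011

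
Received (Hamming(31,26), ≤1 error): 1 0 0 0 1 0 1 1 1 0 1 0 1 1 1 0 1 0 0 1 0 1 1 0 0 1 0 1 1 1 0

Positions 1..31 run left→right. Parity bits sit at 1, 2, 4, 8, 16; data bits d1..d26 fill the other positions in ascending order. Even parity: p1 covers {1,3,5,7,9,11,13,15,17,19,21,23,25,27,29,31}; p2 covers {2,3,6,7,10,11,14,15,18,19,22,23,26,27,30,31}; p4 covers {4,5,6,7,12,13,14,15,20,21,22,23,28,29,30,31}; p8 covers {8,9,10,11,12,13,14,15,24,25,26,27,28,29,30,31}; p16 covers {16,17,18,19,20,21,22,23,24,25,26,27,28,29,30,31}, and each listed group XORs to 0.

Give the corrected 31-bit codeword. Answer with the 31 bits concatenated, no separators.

1001101110101110100101100101110

s1 (pos 1,3,5,7,9,11,13,15,17,19,21,23,25,27,29,31): 1⊕0⊕1⊕1⊕1⊕1⊕1⊕1⊕1⊕0⊕0⊕1⊕0⊕0⊕1⊕0 = 0
s2 (pos 2,3,6,7,10,11,14,15,18,19,22,23,26,27,30,31): 0⊕0⊕0⊕1⊕0⊕1⊕1⊕1⊕0⊕0⊕1⊕1⊕1⊕0⊕1⊕0 = 0
s4 (pos 4,5,6,7,12,13,14,15,20,21,22,23,28,29,30,31): 0⊕1⊕0⊕1⊕0⊕1⊕1⊕1⊕1⊕0⊕1⊕1⊕1⊕1⊕1⊕0 = 1
s8 (pos 8,9,10,11,12,13,14,15,24,25,26,27,28,29,30,31): 1⊕1⊕0⊕1⊕0⊕1⊕1⊕1⊕0⊕0⊕1⊕0⊕1⊕1⊕1⊕0 = 0
s16 (pos 16,17,18,19,20,21,22,23,24,25,26,27,28,29,30,31): 0⊕1⊕0⊕0⊕1⊕0⊕1⊕1⊕0⊕0⊕1⊕0⊕1⊕1⊕1⊕0 = 0
Syndrome s16…s1 = 00100 → error at position 4.
Flip position 4: 1000101110101110100101100101110 → 1001101110101110100101100101110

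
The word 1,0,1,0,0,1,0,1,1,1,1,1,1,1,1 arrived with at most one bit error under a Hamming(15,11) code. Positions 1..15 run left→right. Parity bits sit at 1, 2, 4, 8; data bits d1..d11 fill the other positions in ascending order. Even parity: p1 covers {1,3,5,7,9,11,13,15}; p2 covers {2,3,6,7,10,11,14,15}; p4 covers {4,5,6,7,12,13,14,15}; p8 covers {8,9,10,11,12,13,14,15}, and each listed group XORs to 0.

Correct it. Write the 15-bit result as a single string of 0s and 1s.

s1 (pos 1,3,5,7,9,11,13,15): 1⊕1⊕0⊕0⊕1⊕1⊕1⊕1 = 0
s2 (pos 2,3,6,7,10,11,14,15): 0⊕1⊕1⊕0⊕1⊕1⊕1⊕1 = 0
s4 (pos 4,5,6,7,12,13,14,15): 0⊕0⊕1⊕0⊕1⊕1⊕1⊕1 = 1
s8 (pos 8,9,10,11,12,13,14,15): 1⊕1⊕1⊕1⊕1⊕1⊕1⊕1 = 0
Syndrome s8…s1 = 0100 → error at position 4.
Flip position 4: 101001011111111 → 101101011111111

101101011111111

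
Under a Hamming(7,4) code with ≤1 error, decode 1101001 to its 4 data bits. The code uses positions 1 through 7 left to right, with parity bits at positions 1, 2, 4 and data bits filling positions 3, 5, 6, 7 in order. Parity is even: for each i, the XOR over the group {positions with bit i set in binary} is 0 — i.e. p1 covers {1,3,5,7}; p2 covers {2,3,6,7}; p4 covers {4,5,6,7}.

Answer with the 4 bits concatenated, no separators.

s1 (pos 1,3,5,7): 1⊕0⊕0⊕1 = 0
s2 (pos 2,3,6,7): 1⊕0⊕0⊕1 = 0
s4 (pos 4,5,6,7): 1⊕0⊕0⊕1 = 0
Syndrome s4…s1 = 000 → no error.
Read data bits from positions 3,5,6,7: 0001

0001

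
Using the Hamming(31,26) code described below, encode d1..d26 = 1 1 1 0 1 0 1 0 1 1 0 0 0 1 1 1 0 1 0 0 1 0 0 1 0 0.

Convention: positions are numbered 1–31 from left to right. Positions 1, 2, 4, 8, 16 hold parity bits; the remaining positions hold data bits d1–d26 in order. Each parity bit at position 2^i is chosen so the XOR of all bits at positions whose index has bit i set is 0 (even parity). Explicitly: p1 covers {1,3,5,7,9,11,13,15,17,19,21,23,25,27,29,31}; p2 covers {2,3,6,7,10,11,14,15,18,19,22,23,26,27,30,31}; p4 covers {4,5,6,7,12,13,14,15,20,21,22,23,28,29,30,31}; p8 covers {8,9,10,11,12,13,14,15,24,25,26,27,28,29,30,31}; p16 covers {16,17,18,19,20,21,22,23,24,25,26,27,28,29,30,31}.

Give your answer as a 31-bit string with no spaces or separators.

1110110010101100001110100100100

Place data at non-parity positions: p1 p2 1 p4 1 1 0 p8 1 0 1 0 1 1 0 p16 0 0 1 1 1 0 1 0 0 1 0 0 1 0 0
p1 (pos 1,3,5,7,9,11,13,15,17,19,21,23,25,27,29,31): XOR of data positions = 1⊕1⊕0⊕1⊕1⊕1⊕0⊕0⊕1⊕1⊕1⊕0⊕0⊕1⊕0 = 1
p2 (pos 2,3,6,7,10,11,14,15,18,19,22,23,26,27,30,31): XOR of data positions = 1⊕1⊕0⊕0⊕1⊕1⊕0⊕0⊕1⊕0⊕1⊕1⊕0⊕0⊕0 = 1
p4 (pos 4,5,6,7,12,13,14,15,20,21,22,23,28,29,30,31): XOR of data positions = 1⊕1⊕0⊕0⊕1⊕1⊕0⊕1⊕1⊕0⊕1⊕0⊕1⊕0⊕0 = 0
p8 (pos 8,9,10,11,12,13,14,15,24,25,26,27,28,29,30,31): XOR of data positions = 1⊕0⊕1⊕0⊕1⊕1⊕0⊕0⊕0⊕1⊕0⊕0⊕1⊕0⊕0 = 0
p16 (pos 16,17,18,19,20,21,22,23,24,25,26,27,28,29,30,31): XOR of data positions = 0⊕0⊕1⊕1⊕1⊕0⊕1⊕0⊕0⊕1⊕0⊕0⊕1⊕0⊕0 = 0
Codeword: 1110110010101100001110100100100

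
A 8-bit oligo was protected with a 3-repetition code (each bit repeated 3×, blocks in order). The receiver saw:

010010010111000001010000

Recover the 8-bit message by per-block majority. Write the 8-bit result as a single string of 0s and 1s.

Block 1 (010): 1 one → 0
Block 2 (010): 1 one → 0
Block 3 (010): 1 one → 0
Block 4 (111): 3 ones → 1
Block 5 (000): 0 ones → 0
Block 6 (001): 1 one → 0
Block 7 (010): 1 one → 0
Block 8 (000): 0 ones → 0

00010000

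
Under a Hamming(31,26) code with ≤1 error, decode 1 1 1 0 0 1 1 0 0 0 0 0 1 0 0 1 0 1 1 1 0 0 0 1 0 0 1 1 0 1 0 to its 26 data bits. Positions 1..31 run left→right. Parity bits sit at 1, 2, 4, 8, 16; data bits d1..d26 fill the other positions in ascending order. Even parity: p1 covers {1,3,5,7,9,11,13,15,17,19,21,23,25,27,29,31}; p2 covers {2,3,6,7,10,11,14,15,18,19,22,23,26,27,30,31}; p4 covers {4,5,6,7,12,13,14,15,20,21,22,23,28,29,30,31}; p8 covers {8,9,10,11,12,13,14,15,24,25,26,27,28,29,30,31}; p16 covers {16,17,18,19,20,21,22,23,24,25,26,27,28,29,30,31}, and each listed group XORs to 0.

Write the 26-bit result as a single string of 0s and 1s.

s1 (pos 1,3,5,7,9,11,13,15,17,19,21,23,25,27,29,31): 1⊕1⊕0⊕1⊕0⊕0⊕1⊕0⊕0⊕1⊕0⊕0⊕0⊕1⊕0⊕0 = 0
s2 (pos 2,3,6,7,10,11,14,15,18,19,22,23,26,27,30,31): 1⊕1⊕1⊕1⊕0⊕0⊕0⊕0⊕1⊕1⊕0⊕0⊕0⊕1⊕1⊕0 = 0
s4 (pos 4,5,6,7,12,13,14,15,20,21,22,23,28,29,30,31): 0⊕0⊕1⊕1⊕0⊕1⊕0⊕0⊕1⊕0⊕0⊕0⊕1⊕0⊕1⊕0 = 0
s8 (pos 8,9,10,11,12,13,14,15,24,25,26,27,28,29,30,31): 0⊕0⊕0⊕0⊕0⊕1⊕0⊕0⊕1⊕0⊕0⊕1⊕1⊕0⊕1⊕0 = 1
s16 (pos 16,17,18,19,20,21,22,23,24,25,26,27,28,29,30,31): 1⊕0⊕1⊕1⊕1⊕0⊕0⊕0⊕1⊕0⊕0⊕1⊕1⊕0⊕1⊕0 = 0
Syndrome s16…s1 = 01000 → error at position 8.
Flip position 8: 1110011000001001011100010011010 → 1110011100001001011100010011010
Read data bits from positions 3,5,6,7,9,10,11,12,13,14,15,17,18,19,20,21,22,23,24,25,26,27,28,29,30,31: 10110000100011100010011010

10110000100011100010011010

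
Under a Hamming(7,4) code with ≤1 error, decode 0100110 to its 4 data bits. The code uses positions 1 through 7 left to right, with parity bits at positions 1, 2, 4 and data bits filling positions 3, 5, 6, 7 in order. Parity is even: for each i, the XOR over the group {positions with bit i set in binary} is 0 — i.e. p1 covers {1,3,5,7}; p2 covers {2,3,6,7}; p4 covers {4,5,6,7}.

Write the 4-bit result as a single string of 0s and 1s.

s1 (pos 1,3,5,7): 0⊕0⊕1⊕0 = 1
s2 (pos 2,3,6,7): 1⊕0⊕1⊕0 = 0
s4 (pos 4,5,6,7): 0⊕1⊕1⊕0 = 0
Syndrome s4…s1 = 001 → error at position 1.
Flip position 1: 0100110 → 1100110
Read data bits from positions 3,5,6,7: 0110

0110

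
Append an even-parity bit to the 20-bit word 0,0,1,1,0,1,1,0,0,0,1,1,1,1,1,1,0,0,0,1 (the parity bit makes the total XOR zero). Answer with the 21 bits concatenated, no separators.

XOR of the 20 data bits: 0⊕0⊕1⊕1⊕0⊕1⊕1⊕0⊕0⊕0⊕1⊕1⊕1⊕1⊕1⊕1⊕0⊕0⊕0⊕1 = 1
Parity bit = 1 (so all 21 bits XOR to 0).

001101100011111100011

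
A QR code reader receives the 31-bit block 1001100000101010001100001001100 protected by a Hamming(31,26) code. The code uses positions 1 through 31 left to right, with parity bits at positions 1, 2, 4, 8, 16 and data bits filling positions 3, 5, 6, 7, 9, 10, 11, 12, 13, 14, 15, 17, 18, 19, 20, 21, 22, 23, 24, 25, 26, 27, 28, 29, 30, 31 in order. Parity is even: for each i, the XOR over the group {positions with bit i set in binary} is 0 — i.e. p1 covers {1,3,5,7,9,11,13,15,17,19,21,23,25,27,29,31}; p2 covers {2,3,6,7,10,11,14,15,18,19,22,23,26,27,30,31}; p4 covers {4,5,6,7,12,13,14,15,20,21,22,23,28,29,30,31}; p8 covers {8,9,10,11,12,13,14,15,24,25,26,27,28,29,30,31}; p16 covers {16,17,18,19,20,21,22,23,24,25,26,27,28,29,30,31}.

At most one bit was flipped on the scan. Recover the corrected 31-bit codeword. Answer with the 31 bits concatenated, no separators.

1001100000101010001101001001100

s1 (pos 1,3,5,7,9,11,13,15,17,19,21,23,25,27,29,31): 1⊕0⊕1⊕0⊕0⊕1⊕1⊕1⊕0⊕1⊕0⊕0⊕1⊕0⊕1⊕0 = 0
s2 (pos 2,3,6,7,10,11,14,15,18,19,22,23,26,27,30,31): 0⊕0⊕0⊕0⊕0⊕1⊕0⊕1⊕0⊕1⊕0⊕0⊕0⊕0⊕0⊕0 = 1
s4 (pos 4,5,6,7,12,13,14,15,20,21,22,23,28,29,30,31): 1⊕1⊕0⊕0⊕0⊕1⊕0⊕1⊕1⊕0⊕0⊕0⊕1⊕1⊕0⊕0 = 1
s8 (pos 8,9,10,11,12,13,14,15,24,25,26,27,28,29,30,31): 0⊕0⊕0⊕1⊕0⊕1⊕0⊕1⊕0⊕1⊕0⊕0⊕1⊕1⊕0⊕0 = 0
s16 (pos 16,17,18,19,20,21,22,23,24,25,26,27,28,29,30,31): 0⊕0⊕0⊕1⊕1⊕0⊕0⊕0⊕0⊕1⊕0⊕0⊕1⊕1⊕0⊕0 = 1
Syndrome s16…s1 = 10110 → error at position 22.
Flip position 22: 1001100000101010001100001001100 → 1001100000101010001101001001100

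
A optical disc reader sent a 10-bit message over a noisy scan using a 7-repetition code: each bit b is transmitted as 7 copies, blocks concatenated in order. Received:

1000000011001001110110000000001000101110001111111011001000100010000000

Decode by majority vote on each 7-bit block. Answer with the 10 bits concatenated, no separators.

0010001000

Block 1 (1000000): 1 one → 0
Block 2 (0110010): 3 ones → 0
Block 3 (0111011): 5 ones → 1
Block 4 (0000000): 0 ones → 0
Block 5 (0010001): 2 ones → 0
Block 6 (0111000): 3 ones → 0
Block 7 (1111111): 7 ones → 1
Block 8 (0110010): 3 ones → 0
Block 9 (0010001): 2 ones → 0
Block 10 (0000000): 0 ones → 0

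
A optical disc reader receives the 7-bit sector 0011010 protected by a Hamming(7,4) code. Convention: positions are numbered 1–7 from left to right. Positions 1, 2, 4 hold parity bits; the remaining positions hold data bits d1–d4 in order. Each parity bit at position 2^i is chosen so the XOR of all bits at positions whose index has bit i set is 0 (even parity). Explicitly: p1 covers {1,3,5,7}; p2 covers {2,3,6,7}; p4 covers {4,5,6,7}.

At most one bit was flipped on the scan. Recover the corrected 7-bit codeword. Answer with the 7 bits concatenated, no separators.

s1 (pos 1,3,5,7): 0⊕1⊕0⊕0 = 1
s2 (pos 2,3,6,7): 0⊕1⊕1⊕0 = 0
s4 (pos 4,5,6,7): 1⊕0⊕1⊕0 = 0
Syndrome s4…s1 = 001 → error at position 1.
Flip position 1: 0011010 → 1011010

1011010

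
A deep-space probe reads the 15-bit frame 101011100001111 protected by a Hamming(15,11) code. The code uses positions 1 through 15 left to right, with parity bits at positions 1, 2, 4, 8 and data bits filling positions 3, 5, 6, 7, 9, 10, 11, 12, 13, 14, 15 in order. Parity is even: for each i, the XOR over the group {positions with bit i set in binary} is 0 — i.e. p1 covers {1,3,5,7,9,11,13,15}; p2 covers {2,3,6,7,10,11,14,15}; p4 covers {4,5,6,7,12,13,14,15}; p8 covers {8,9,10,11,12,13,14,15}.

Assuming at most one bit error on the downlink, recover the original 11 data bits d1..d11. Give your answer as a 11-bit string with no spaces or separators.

11010001111

s1 (pos 1,3,5,7,9,11,13,15): 1⊕1⊕1⊕1⊕0⊕0⊕1⊕1 = 0
s2 (pos 2,3,6,7,10,11,14,15): 0⊕1⊕1⊕1⊕0⊕0⊕1⊕1 = 1
s4 (pos 4,5,6,7,12,13,14,15): 0⊕1⊕1⊕1⊕1⊕1⊕1⊕1 = 1
s8 (pos 8,9,10,11,12,13,14,15): 0⊕0⊕0⊕0⊕1⊕1⊕1⊕1 = 0
Syndrome s8…s1 = 0110 → error at position 6.
Flip position 6: 101011100001111 → 101010100001111
Read data bits from positions 3,5,6,7,9,10,11,12,13,14,15: 11010001111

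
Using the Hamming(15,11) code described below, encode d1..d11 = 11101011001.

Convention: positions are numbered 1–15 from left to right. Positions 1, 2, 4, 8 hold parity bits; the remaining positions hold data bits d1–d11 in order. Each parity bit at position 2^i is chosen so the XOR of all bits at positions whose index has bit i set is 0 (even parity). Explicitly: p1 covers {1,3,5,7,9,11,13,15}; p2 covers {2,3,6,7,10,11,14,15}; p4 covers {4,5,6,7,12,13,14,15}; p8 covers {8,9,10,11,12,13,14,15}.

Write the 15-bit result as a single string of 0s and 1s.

Place data at non-parity positions: p1 p2 1 p4 1 1 0 p8 1 0 1 1 0 0 1
p1 (pos 1,3,5,7,9,11,13,15): XOR of data positions = 1⊕1⊕0⊕1⊕1⊕0⊕1 = 1
p2 (pos 2,3,6,7,10,11,14,15): XOR of data positions = 1⊕1⊕0⊕0⊕1⊕0⊕1 = 0
p4 (pos 4,5,6,7,12,13,14,15): XOR of data positions = 1⊕1⊕0⊕1⊕0⊕0⊕1 = 0
p8 (pos 8,9,10,11,12,13,14,15): XOR of data positions = 1⊕0⊕1⊕1⊕0⊕0⊕1 = 0
Codeword: 101011001011001

101011001011001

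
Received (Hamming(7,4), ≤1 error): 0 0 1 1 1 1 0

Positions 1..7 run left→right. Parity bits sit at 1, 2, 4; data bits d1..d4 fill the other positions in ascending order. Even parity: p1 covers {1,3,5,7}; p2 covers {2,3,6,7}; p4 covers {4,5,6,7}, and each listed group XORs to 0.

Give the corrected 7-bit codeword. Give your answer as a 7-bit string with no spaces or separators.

s1 (pos 1,3,5,7): 0⊕1⊕1⊕0 = 0
s2 (pos 2,3,6,7): 0⊕1⊕1⊕0 = 0
s4 (pos 4,5,6,7): 1⊕1⊕1⊕0 = 1
Syndrome s4…s1 = 100 → error at position 4.
Flip position 4: 0011110 → 0010110

0010110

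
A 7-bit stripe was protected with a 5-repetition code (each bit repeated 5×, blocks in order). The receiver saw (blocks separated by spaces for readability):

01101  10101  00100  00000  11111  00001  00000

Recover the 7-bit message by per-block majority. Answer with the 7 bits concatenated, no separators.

Block 1 (01101): 3 ones → 1
Block 2 (10101): 3 ones → 1
Block 3 (00100): 1 one → 0
Block 4 (00000): 0 ones → 0
Block 5 (11111): 5 ones → 1
Block 6 (00001): 1 one → 0
Block 7 (00000): 0 ones → 0

1100100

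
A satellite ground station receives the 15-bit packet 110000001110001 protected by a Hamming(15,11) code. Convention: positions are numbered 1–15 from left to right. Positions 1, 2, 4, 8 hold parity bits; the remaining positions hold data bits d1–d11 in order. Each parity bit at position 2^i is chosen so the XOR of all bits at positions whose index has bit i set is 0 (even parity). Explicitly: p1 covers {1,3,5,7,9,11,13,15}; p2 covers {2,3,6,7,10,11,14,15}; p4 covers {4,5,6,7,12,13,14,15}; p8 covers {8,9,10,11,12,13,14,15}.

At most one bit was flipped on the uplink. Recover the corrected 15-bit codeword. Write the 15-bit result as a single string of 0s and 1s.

110100001110001

s1 (pos 1,3,5,7,9,11,13,15): 1⊕0⊕0⊕0⊕1⊕1⊕0⊕1 = 0
s2 (pos 2,3,6,7,10,11,14,15): 1⊕0⊕0⊕0⊕1⊕1⊕0⊕1 = 0
s4 (pos 4,5,6,7,12,13,14,15): 0⊕0⊕0⊕0⊕0⊕0⊕0⊕1 = 1
s8 (pos 8,9,10,11,12,13,14,15): 0⊕1⊕1⊕1⊕0⊕0⊕0⊕1 = 0
Syndrome s8…s1 = 0100 → error at position 4.
Flip position 4: 110000001110001 → 110100001110001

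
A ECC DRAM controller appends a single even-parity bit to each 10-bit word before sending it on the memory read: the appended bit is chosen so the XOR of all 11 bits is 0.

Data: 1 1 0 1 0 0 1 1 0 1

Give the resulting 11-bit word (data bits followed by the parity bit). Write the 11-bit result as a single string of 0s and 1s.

11010011010

XOR of the 10 data bits: 1⊕1⊕0⊕1⊕0⊕0⊕1⊕1⊕0⊕1 = 0
Parity bit = 0 (so all 11 bits XOR to 0).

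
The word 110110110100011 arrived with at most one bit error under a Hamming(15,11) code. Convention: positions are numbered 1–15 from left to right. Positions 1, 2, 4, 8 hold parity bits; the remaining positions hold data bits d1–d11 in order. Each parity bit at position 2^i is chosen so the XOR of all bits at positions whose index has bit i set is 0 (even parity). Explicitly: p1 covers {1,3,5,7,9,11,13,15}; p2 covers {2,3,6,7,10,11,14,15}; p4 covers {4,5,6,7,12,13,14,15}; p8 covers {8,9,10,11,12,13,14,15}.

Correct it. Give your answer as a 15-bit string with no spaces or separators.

110111110100011

s1 (pos 1,3,5,7,9,11,13,15): 1⊕0⊕1⊕1⊕0⊕0⊕0⊕1 = 0
s2 (pos 2,3,6,7,10,11,14,15): 1⊕0⊕0⊕1⊕1⊕0⊕1⊕1 = 1
s4 (pos 4,5,6,7,12,13,14,15): 1⊕1⊕0⊕1⊕0⊕0⊕1⊕1 = 1
s8 (pos 8,9,10,11,12,13,14,15): 1⊕0⊕1⊕0⊕0⊕0⊕1⊕1 = 0
Syndrome s8…s1 = 0110 → error at position 6.
Flip position 6: 110110110100011 → 110111110100011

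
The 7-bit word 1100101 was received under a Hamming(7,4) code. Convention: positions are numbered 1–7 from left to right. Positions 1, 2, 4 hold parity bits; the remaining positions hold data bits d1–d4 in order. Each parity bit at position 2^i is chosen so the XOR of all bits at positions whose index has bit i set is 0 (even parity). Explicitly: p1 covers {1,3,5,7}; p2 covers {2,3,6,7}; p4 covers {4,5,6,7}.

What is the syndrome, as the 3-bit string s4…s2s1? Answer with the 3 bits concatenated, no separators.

s1 (pos 1,3,5,7): 1⊕0⊕1⊕1 = 1
s2 (pos 2,3,6,7): 1⊕0⊕0⊕1 = 0
s4 (pos 4,5,6,7): 0⊕1⊕0⊕1 = 0
Syndrome s4…s1 = 001 → error at position 1.

001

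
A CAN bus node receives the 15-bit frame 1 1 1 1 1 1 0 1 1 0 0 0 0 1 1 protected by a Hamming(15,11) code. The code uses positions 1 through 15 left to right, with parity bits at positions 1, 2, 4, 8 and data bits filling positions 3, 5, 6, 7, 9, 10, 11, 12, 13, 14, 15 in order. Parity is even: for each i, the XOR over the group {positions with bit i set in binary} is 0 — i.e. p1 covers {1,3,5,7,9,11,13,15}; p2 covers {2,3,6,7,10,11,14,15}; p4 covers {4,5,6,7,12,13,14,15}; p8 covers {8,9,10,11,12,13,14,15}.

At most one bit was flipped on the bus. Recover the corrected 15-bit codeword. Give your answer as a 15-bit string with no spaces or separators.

s1 (pos 1,3,5,7,9,11,13,15): 1⊕1⊕1⊕0⊕1⊕0⊕0⊕1 = 1
s2 (pos 2,3,6,7,10,11,14,15): 1⊕1⊕1⊕0⊕0⊕0⊕1⊕1 = 1
s4 (pos 4,5,6,7,12,13,14,15): 1⊕1⊕1⊕0⊕0⊕0⊕1⊕1 = 1
s8 (pos 8,9,10,11,12,13,14,15): 1⊕1⊕0⊕0⊕0⊕0⊕1⊕1 = 0
Syndrome s8…s1 = 0111 → error at position 7.
Flip position 7: 111111011000011 → 111111111000011

111111111000011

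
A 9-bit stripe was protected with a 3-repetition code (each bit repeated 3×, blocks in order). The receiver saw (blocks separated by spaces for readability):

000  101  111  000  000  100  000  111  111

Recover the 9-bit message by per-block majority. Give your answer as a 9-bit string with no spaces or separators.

011000011

Block 1 (000): 0 ones → 0
Block 2 (101): 2 ones → 1
Block 3 (111): 3 ones → 1
Block 4 (000): 0 ones → 0
Block 5 (000): 0 ones → 0
Block 6 (100): 1 one → 0
Block 7 (000): 0 ones → 0
Block 8 (111): 3 ones → 1
Block 9 (111): 3 ones → 1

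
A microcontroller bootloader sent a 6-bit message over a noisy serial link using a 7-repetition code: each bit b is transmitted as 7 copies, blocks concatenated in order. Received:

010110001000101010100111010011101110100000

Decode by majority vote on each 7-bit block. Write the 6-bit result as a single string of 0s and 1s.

Block 1 (0101100): 3 ones → 0
Block 2 (0100010): 2 ones → 0
Block 3 (1010100): 3 ones → 0
Block 4 (1110100): 4 ones → 1
Block 5 (1110111): 6 ones → 1
Block 6 (0100000): 1 one → 0

000110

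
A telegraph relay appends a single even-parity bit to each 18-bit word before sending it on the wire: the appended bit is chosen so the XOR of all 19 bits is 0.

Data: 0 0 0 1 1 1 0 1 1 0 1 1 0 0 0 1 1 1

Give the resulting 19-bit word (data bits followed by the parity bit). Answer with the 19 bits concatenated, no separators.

0001110110110001110

XOR of the 18 data bits: 0⊕0⊕0⊕1⊕1⊕1⊕0⊕1⊕1⊕0⊕1⊕1⊕0⊕0⊕0⊕1⊕1⊕1 = 0
Parity bit = 0 (so all 19 bits XOR to 0).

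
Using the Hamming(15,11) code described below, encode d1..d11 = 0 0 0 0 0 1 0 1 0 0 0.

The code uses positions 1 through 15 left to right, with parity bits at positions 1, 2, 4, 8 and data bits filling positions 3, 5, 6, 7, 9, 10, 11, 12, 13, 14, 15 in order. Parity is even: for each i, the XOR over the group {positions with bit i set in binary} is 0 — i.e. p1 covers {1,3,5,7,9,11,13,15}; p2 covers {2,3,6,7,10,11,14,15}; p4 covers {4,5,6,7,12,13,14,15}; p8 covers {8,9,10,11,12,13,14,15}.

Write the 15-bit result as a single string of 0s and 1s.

Place data at non-parity positions: p1 p2 0 p4 0 0 0 p8 0 1 0 1 0 0 0
p1 (pos 1,3,5,7,9,11,13,15): XOR of data positions = 0⊕0⊕0⊕0⊕0⊕0⊕0 = 0
p2 (pos 2,3,6,7,10,11,14,15): XOR of data positions = 0⊕0⊕0⊕1⊕0⊕0⊕0 = 1
p4 (pos 4,5,6,7,12,13,14,15): XOR of data positions = 0⊕0⊕0⊕1⊕0⊕0⊕0 = 1
p8 (pos 8,9,10,11,12,13,14,15): XOR of data positions = 0⊕1⊕0⊕1⊕0⊕0⊕0 = 0
Codeword: 010100000101000

010100000101000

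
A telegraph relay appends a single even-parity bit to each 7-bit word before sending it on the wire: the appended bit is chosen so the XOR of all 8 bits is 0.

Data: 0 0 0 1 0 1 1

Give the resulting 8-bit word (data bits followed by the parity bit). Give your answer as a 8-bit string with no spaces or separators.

00010111

XOR of the 7 data bits: 0⊕0⊕0⊕1⊕0⊕1⊕1 = 1
Parity bit = 1 (so all 8 bits XOR to 0).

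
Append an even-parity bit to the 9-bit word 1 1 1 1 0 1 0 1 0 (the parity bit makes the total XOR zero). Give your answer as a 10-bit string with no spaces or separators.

1111010100

XOR of the 9 data bits: 1⊕1⊕1⊕1⊕0⊕1⊕0⊕1⊕0 = 0
Parity bit = 0 (so all 10 bits XOR to 0).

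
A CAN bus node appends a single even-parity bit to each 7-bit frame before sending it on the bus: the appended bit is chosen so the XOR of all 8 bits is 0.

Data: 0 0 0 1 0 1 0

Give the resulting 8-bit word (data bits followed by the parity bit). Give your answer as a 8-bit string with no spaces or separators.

XOR of the 7 data bits: 0⊕0⊕0⊕1⊕0⊕1⊕0 = 0
Parity bit = 0 (so all 8 bits XOR to 0).

00010100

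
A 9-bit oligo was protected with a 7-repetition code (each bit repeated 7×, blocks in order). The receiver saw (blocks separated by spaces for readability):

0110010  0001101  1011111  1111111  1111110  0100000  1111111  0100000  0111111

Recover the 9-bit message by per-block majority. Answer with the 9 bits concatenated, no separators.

001110101

Block 1 (0110010): 3 ones → 0
Block 2 (0001101): 3 ones → 0
Block 3 (1011111): 6 ones → 1
Block 4 (1111111): 7 ones → 1
Block 5 (1111110): 6 ones → 1
Block 6 (0100000): 1 one → 0
Block 7 (1111111): 7 ones → 1
Block 8 (0100000): 1 one → 0
Block 9 (0111111): 6 ones → 1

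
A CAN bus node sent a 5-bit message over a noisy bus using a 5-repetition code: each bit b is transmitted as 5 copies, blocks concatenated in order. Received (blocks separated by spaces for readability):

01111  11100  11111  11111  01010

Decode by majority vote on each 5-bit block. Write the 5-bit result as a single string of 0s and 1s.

Block 1 (01111): 4 ones → 1
Block 2 (11100): 3 ones → 1
Block 3 (11111): 5 ones → 1
Block 4 (11111): 5 ones → 1
Block 5 (01010): 2 ones → 0

11110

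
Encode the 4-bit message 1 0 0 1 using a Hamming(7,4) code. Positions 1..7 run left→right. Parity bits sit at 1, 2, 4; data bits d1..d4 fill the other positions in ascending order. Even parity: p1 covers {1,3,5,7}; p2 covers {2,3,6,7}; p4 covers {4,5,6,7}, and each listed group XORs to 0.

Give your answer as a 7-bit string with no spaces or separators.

0011001

Place data at non-parity positions: p1 p2 1 p4 0 0 1
p1 (pos 1,3,5,7): XOR of data positions = 1⊕0⊕1 = 0
p2 (pos 2,3,6,7): XOR of data positions = 1⊕0⊕1 = 0
p4 (pos 4,5,6,7): XOR of data positions = 0⊕0⊕1 = 1
Codeword: 0011001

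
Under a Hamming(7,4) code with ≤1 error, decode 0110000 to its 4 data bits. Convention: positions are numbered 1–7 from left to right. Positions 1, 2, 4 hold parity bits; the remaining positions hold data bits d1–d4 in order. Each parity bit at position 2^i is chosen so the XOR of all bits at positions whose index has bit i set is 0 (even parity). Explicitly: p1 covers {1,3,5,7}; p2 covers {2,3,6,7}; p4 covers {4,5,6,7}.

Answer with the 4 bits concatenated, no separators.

s1 (pos 1,3,5,7): 0⊕1⊕0⊕0 = 1
s2 (pos 2,3,6,7): 1⊕1⊕0⊕0 = 0
s4 (pos 4,5,6,7): 0⊕0⊕0⊕0 = 0
Syndrome s4…s1 = 001 → error at position 1.
Flip position 1: 0110000 → 1110000
Read data bits from positions 3,5,6,7: 1000

1000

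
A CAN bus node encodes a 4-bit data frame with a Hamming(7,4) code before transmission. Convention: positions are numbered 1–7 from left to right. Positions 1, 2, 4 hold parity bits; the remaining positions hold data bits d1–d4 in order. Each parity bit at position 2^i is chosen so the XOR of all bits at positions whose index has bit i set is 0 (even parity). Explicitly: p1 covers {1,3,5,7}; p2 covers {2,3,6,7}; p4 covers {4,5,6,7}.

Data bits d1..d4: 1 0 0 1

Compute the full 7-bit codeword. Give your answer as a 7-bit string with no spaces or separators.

Place data at non-parity positions: p1 p2 1 p4 0 0 1
p1 (pos 1,3,5,7): XOR of data positions = 1⊕0⊕1 = 0
p2 (pos 2,3,6,7): XOR of data positions = 1⊕0⊕1 = 0
p4 (pos 4,5,6,7): XOR of data positions = 0⊕0⊕1 = 1
Codeword: 0011001

0011001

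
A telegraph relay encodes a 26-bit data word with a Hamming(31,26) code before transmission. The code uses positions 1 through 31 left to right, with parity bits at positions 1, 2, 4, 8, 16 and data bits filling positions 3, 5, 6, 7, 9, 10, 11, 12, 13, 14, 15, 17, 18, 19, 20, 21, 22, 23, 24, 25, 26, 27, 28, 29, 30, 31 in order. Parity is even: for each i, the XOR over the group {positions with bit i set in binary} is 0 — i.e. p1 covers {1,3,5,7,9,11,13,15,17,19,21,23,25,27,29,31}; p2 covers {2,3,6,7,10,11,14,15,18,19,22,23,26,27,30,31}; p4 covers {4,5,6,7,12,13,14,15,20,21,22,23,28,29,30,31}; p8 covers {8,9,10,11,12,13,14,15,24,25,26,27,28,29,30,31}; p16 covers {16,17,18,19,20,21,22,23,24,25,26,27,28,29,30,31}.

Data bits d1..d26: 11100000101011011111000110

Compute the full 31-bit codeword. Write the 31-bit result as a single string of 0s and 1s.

1011110000001011011011111000110

Place data at non-parity positions: p1 p2 1 p4 1 1 0 p8 0 0 0 0 1 0 1 p16 0 1 1 0 1 1 1 1 1 0 0 0 1 1 0
p1 (pos 1,3,5,7,9,11,13,15,17,19,21,23,25,27,29,31): XOR of data positions = 1⊕1⊕0⊕0⊕0⊕1⊕1⊕0⊕1⊕1⊕1⊕1⊕0⊕1⊕0 = 1
p2 (pos 2,3,6,7,10,11,14,15,18,19,22,23,26,27,30,31): XOR of data positions = 1⊕1⊕0⊕0⊕0⊕0⊕1⊕1⊕1⊕1⊕1⊕0⊕0⊕1⊕0 = 0
p4 (pos 4,5,6,7,12,13,14,15,20,21,22,23,28,29,30,31): XOR of data positions = 1⊕1⊕0⊕0⊕1⊕0⊕1⊕0⊕1⊕1⊕1⊕0⊕1⊕1⊕0 = 1
p8 (pos 8,9,10,11,12,13,14,15,24,25,26,27,28,29,30,31): XOR of data positions = 0⊕0⊕0⊕0⊕1⊕0⊕1⊕1⊕1⊕0⊕0⊕0⊕1⊕1⊕0 = 0
p16 (pos 16,17,18,19,20,21,22,23,24,25,26,27,28,29,30,31): XOR of data positions = 0⊕1⊕1⊕0⊕1⊕1⊕1⊕1⊕1⊕0⊕0⊕0⊕1⊕1⊕0 = 1
Codeword: 1011110000001011011011111000110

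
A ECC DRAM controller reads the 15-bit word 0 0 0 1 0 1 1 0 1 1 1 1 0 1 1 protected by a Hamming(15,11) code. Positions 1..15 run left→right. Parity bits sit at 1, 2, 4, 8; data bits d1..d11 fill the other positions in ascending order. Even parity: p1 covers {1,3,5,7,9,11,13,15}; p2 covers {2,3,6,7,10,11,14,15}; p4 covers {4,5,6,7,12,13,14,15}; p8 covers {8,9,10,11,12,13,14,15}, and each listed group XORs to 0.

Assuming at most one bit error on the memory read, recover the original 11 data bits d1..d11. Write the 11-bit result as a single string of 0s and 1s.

s1 (pos 1,3,5,7,9,11,13,15): 0⊕0⊕0⊕1⊕1⊕1⊕0⊕1 = 0
s2 (pos 2,3,6,7,10,11,14,15): 0⊕0⊕1⊕1⊕1⊕1⊕1⊕1 = 0
s4 (pos 4,5,6,7,12,13,14,15): 1⊕0⊕1⊕1⊕1⊕0⊕1⊕1 = 0
s8 (pos 8,9,10,11,12,13,14,15): 0⊕1⊕1⊕1⊕1⊕0⊕1⊕1 = 0
Syndrome s8…s1 = 0000 → no error.
Read data bits from positions 3,5,6,7,9,10,11,12,13,14,15: 00111111011

00111111011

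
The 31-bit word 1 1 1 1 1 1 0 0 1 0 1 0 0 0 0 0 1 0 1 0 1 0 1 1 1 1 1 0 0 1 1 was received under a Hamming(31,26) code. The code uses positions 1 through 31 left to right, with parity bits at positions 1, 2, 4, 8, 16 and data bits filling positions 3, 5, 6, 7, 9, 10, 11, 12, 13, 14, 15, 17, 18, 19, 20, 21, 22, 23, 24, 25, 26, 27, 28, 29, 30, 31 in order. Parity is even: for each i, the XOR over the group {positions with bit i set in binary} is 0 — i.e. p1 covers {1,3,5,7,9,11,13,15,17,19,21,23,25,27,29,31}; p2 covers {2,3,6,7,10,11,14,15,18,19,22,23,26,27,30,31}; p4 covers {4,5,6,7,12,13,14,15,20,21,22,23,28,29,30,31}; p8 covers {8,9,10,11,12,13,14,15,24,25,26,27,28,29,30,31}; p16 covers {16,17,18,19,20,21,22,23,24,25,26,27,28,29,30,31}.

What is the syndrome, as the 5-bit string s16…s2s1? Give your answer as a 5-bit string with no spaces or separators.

s1 (pos 1,3,5,7,9,11,13,15,17,19,21,23,25,27,29,31): 1⊕1⊕1⊕0⊕1⊕1⊕0⊕0⊕1⊕1⊕1⊕1⊕1⊕1⊕0⊕1 = 0
s2 (pos 2,3,6,7,10,11,14,15,18,19,22,23,26,27,30,31): 1⊕1⊕1⊕0⊕0⊕1⊕0⊕0⊕0⊕1⊕0⊕1⊕1⊕1⊕1⊕1 = 0
s4 (pos 4,5,6,7,12,13,14,15,20,21,22,23,28,29,30,31): 1⊕1⊕1⊕0⊕0⊕0⊕0⊕0⊕0⊕1⊕0⊕1⊕0⊕0⊕1⊕1 = 1
s8 (pos 8,9,10,11,12,13,14,15,24,25,26,27,28,29,30,31): 0⊕1⊕0⊕1⊕0⊕0⊕0⊕0⊕1⊕1⊕1⊕1⊕0⊕0⊕1⊕1 = 0
s16 (pos 16,17,18,19,20,21,22,23,24,25,26,27,28,29,30,31): 0⊕1⊕0⊕1⊕0⊕1⊕0⊕1⊕1⊕1⊕1⊕1⊕0⊕0⊕1⊕1 = 0
Syndrome s16…s1 = 00100 → error at position 4.

00100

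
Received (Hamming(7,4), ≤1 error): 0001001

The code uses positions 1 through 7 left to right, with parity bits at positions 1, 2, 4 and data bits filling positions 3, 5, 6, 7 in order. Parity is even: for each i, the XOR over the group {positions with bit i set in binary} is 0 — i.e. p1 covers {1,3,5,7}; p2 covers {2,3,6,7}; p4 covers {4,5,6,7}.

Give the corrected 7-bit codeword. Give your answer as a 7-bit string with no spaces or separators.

0011001

s1 (pos 1,3,5,7): 0⊕0⊕0⊕1 = 1
s2 (pos 2,3,6,7): 0⊕0⊕0⊕1 = 1
s4 (pos 4,5,6,7): 1⊕0⊕0⊕1 = 0
Syndrome s4…s1 = 011 → error at position 3.
Flip position 3: 0001001 → 0011001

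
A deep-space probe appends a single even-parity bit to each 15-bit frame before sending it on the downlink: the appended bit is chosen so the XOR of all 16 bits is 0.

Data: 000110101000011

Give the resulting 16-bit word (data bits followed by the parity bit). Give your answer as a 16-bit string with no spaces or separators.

XOR of the 15 data bits: 0⊕0⊕0⊕1⊕1⊕0⊕1⊕0⊕1⊕0⊕0⊕0⊕0⊕1⊕1 = 0
Parity bit = 0 (so all 16 bits XOR to 0).

0001101010000110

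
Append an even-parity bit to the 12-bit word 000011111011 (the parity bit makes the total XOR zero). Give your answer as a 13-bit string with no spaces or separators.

0000111110111

XOR of the 12 data bits: 0⊕0⊕0⊕0⊕1⊕1⊕1⊕1⊕1⊕0⊕1⊕1 = 1
Parity bit = 1 (so all 13 bits XOR to 0).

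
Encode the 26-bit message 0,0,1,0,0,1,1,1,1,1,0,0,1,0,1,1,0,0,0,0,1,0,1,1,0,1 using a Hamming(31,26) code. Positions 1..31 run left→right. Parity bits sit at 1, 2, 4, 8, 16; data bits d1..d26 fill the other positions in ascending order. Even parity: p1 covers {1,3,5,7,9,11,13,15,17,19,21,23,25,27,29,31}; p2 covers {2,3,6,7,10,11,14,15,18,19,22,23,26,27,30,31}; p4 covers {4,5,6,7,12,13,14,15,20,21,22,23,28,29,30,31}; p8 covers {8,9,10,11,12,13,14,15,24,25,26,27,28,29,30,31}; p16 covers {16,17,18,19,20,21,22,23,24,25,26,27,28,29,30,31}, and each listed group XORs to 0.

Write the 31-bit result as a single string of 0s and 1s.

Place data at non-parity positions: p1 p2 0 p4 0 1 0 p8 0 1 1 1 1 1 0 p16 0 1 0 1 1 0 0 0 0 1 0 1 1 0 1
p1 (pos 1,3,5,7,9,11,13,15,17,19,21,23,25,27,29,31): XOR of data positions = 0⊕0⊕0⊕0⊕1⊕1⊕0⊕0⊕0⊕1⊕0⊕0⊕0⊕1⊕1 = 1
p2 (pos 2,3,6,7,10,11,14,15,18,19,22,23,26,27,30,31): XOR of data positions = 0⊕1⊕0⊕1⊕1⊕1⊕0⊕1⊕0⊕0⊕0⊕1⊕0⊕0⊕1 = 1
p4 (pos 4,5,6,7,12,13,14,15,20,21,22,23,28,29,30,31): XOR of data positions = 0⊕1⊕0⊕1⊕1⊕1⊕0⊕1⊕1⊕0⊕0⊕1⊕1⊕0⊕1 = 1
p8 (pos 8,9,10,11,12,13,14,15,24,25,26,27,28,29,30,31): XOR of data positions = 0⊕1⊕1⊕1⊕1⊕1⊕0⊕0⊕0⊕1⊕0⊕1⊕1⊕0⊕1 = 1
p16 (pos 16,17,18,19,20,21,22,23,24,25,26,27,28,29,30,31): XOR of data positions = 0⊕1⊕0⊕1⊕1⊕0⊕0⊕0⊕0⊕1⊕0⊕1⊕1⊕0⊕1 = 1
Codeword: 1101010101111101010110000101101

1101010101111101010110000101101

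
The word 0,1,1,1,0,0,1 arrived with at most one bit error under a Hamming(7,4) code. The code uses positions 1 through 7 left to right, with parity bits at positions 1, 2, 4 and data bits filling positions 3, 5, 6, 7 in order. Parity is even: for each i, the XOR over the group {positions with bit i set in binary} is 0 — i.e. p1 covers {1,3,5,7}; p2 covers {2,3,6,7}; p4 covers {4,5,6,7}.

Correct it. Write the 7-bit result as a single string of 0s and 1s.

0011001

s1 (pos 1,3,5,7): 0⊕1⊕0⊕1 = 0
s2 (pos 2,3,6,7): 1⊕1⊕0⊕1 = 1
s4 (pos 4,5,6,7): 1⊕0⊕0⊕1 = 0
Syndrome s4…s1 = 010 → error at position 2.
Flip position 2: 0111001 → 0011001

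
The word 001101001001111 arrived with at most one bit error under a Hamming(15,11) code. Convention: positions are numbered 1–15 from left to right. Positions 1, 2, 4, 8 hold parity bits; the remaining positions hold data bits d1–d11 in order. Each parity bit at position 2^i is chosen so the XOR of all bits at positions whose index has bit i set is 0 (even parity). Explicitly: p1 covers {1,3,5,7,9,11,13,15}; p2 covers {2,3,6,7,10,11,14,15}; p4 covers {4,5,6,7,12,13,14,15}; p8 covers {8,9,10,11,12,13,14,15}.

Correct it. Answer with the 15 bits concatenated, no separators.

001101011001111

s1 (pos 1,3,5,7,9,11,13,15): 0⊕1⊕0⊕0⊕1⊕0⊕1⊕1 = 0
s2 (pos 2,3,6,7,10,11,14,15): 0⊕1⊕1⊕0⊕0⊕0⊕1⊕1 = 0
s4 (pos 4,5,6,7,12,13,14,15): 1⊕0⊕1⊕0⊕1⊕1⊕1⊕1 = 0
s8 (pos 8,9,10,11,12,13,14,15): 0⊕1⊕0⊕0⊕1⊕1⊕1⊕1 = 1
Syndrome s8…s1 = 1000 → error at position 8.
Flip position 8: 001101001001111 → 001101011001111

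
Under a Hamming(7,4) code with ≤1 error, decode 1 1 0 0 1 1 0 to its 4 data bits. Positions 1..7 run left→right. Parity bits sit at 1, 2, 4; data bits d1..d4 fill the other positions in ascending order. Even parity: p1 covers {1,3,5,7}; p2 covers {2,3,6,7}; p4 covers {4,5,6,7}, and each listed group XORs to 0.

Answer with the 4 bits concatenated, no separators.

s1 (pos 1,3,5,7): 1⊕0⊕1⊕0 = 0
s2 (pos 2,3,6,7): 1⊕0⊕1⊕0 = 0
s4 (pos 4,5,6,7): 0⊕1⊕1⊕0 = 0
Syndrome s4…s1 = 000 → no error.
Read data bits from positions 3,5,6,7: 0110

0110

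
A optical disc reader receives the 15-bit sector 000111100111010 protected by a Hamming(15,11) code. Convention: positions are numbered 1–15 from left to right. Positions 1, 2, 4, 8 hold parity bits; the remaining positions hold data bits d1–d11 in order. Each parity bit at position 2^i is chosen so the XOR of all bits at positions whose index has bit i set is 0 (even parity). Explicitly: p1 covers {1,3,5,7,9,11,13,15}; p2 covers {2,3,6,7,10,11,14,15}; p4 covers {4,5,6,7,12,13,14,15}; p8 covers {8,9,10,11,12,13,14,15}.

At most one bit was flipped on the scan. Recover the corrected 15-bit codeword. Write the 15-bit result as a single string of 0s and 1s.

001111100111010

s1 (pos 1,3,5,7,9,11,13,15): 0⊕0⊕1⊕1⊕0⊕1⊕0⊕0 = 1
s2 (pos 2,3,6,7,10,11,14,15): 0⊕0⊕1⊕1⊕1⊕1⊕1⊕0 = 1
s4 (pos 4,5,6,7,12,13,14,15): 1⊕1⊕1⊕1⊕1⊕0⊕1⊕0 = 0
s8 (pos 8,9,10,11,12,13,14,15): 0⊕0⊕1⊕1⊕1⊕0⊕1⊕0 = 0
Syndrome s8…s1 = 0011 → error at position 3.
Flip position 3: 000111100111010 → 001111100111010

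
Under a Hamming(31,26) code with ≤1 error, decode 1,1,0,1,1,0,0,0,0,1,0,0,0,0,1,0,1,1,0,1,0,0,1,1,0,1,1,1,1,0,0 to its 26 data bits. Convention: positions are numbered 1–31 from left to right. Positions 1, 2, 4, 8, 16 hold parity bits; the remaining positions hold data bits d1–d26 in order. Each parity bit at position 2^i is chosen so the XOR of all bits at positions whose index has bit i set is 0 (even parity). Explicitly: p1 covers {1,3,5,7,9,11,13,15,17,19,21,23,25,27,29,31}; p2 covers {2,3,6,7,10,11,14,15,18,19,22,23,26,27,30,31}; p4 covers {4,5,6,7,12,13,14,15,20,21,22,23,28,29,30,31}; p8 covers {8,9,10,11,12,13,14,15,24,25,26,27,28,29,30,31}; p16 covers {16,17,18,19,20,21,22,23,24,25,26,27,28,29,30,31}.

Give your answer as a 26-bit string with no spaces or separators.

01000100001110100110111101

s1 (pos 1,3,5,7,9,11,13,15,17,19,21,23,25,27,29,31): 1⊕0⊕1⊕0⊕0⊕0⊕0⊕1⊕1⊕0⊕0⊕1⊕0⊕1⊕1⊕0 = 1
s2 (pos 2,3,6,7,10,11,14,15,18,19,22,23,26,27,30,31): 1⊕0⊕0⊕0⊕1⊕0⊕0⊕1⊕1⊕0⊕0⊕1⊕1⊕1⊕0⊕0 = 1
s4 (pos 4,5,6,7,12,13,14,15,20,21,22,23,28,29,30,31): 1⊕1⊕0⊕0⊕0⊕0⊕0⊕1⊕1⊕0⊕0⊕1⊕1⊕1⊕0⊕0 = 1
s8 (pos 8,9,10,11,12,13,14,15,24,25,26,27,28,29,30,31): 0⊕0⊕1⊕0⊕0⊕0⊕0⊕1⊕1⊕0⊕1⊕1⊕1⊕1⊕0⊕0 = 1
s16 (pos 16,17,18,19,20,21,22,23,24,25,26,27,28,29,30,31): 0⊕1⊕1⊕0⊕1⊕0⊕0⊕1⊕1⊕0⊕1⊕1⊕1⊕1⊕0⊕0 = 1
Syndrome s16…s1 = 11111 → error at position 31.
Flip position 31: 1101100001000010110100110111100 → 1101100001000010110100110111101
Read data bits from positions 3,5,6,7,9,10,11,12,13,14,15,17,18,19,20,21,22,23,24,25,26,27,28,29,30,31: 01000100001110100110111101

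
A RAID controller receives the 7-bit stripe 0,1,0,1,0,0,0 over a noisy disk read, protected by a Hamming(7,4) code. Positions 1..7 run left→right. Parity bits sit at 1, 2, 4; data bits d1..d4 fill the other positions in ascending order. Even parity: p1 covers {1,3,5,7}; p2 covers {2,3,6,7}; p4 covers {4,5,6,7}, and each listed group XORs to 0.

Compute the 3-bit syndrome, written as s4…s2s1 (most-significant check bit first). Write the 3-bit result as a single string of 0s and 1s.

s1 (pos 1,3,5,7): 0⊕0⊕0⊕0 = 0
s2 (pos 2,3,6,7): 1⊕0⊕0⊕0 = 1
s4 (pos 4,5,6,7): 1⊕0⊕0⊕0 = 1
Syndrome s4…s1 = 110 → error at position 6.

110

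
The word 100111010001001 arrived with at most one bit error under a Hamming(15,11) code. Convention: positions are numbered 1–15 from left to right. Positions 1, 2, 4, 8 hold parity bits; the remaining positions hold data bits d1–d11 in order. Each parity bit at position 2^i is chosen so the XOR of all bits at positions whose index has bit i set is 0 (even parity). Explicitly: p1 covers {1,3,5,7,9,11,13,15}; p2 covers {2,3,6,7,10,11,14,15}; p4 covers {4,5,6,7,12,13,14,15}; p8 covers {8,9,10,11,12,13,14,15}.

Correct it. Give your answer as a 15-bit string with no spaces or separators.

s1 (pos 1,3,5,7,9,11,13,15): 1⊕0⊕1⊕0⊕0⊕0⊕0⊕1 = 1
s2 (pos 2,3,6,7,10,11,14,15): 0⊕0⊕1⊕0⊕0⊕0⊕0⊕1 = 0
s4 (pos 4,5,6,7,12,13,14,15): 1⊕1⊕1⊕0⊕1⊕0⊕0⊕1 = 1
s8 (pos 8,9,10,11,12,13,14,15): 1⊕0⊕0⊕0⊕1⊕0⊕0⊕1 = 1
Syndrome s8…s1 = 1101 → error at position 13.
Flip position 13: 100111010001001 → 100111010001101

100111010001101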